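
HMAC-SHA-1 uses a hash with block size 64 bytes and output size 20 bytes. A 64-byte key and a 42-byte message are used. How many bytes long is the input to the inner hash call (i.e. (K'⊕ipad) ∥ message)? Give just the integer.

Key is 64 ≤ 64 bytes, zero-padded: |K'| = 64.
Inner input = (K'⊕ipad) ∥ m → 64 + 42 = 106 bytes.

106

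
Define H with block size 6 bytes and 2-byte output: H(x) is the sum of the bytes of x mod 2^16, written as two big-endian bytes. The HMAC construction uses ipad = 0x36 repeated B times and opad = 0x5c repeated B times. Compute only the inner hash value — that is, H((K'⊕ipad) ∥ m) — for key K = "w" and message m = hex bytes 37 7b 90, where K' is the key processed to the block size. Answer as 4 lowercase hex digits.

0291

Key "w" = 77 is 1 byte ≤ B = 6; zero-pad to 6 bytes: K' = 77 00 00 00 00 00.
K' ⊕ ipad = 41 36 36 36 36 36.
Inner input = 41 36 36 36 36 36 ∥ 37 7b 90.
Inner hash: sum = 65+54+54+54+54+54+55+123+144 = 657 → 02 91.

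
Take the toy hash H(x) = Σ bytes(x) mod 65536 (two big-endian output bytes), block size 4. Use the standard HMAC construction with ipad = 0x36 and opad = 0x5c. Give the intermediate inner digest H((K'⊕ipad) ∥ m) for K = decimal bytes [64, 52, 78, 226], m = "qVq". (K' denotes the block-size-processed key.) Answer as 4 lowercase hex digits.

02fc

Key decimal bytes [64, 52, 78, 226] = 40 34 4e e2 is exactly B = 4 bytes: K' = 40 34 4e e2.
K' ⊕ ipad = 76 02 78 d4.
Inner input = 76 02 78 d4 ∥ 71 56 71.
Inner hash: sum = 118+2+120+212+113+86+113 = 764 → 02 fc.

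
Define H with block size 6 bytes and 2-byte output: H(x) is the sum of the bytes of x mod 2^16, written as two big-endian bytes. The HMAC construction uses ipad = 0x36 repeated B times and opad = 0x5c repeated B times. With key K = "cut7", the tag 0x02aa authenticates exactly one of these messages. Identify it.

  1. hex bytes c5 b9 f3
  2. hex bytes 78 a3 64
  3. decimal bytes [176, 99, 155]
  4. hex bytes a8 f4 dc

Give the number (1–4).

Key "cut7" = 63 75 74 37 is 4 bytes ≤ B = 6; zero-pad to 6 bytes: K' = 63 75 74 37 00 00.
K' ⊕ ipad = 55 43 42 01 36 36; K' ⊕ opad = 3f 29 28 6b 5c 5c.
m1: inner = H(55 43 42 01 36 36 c5 b9 f3) = 03 b8; tag = H(3f 29 28 6b 5c 5c 03 b8) = 026e
m2: inner = H(55 43 42 01 36 36 78 a3 64) = 02 c6; tag = H(3f 29 28 6b 5c 5c 02 c6) = 027b
m3: inner = H(55 43 42 01 36 36 b0 63 9b) = 02 f5; tag = H(3f 29 28 6b 5c 5c 02 f5) = 02aa ← matches
m4: inner = H(55 43 42 01 36 36 a8 f4 dc) = 03 bf; tag = H(3f 29 28 6b 5c 5c 03 bf) = 0275

3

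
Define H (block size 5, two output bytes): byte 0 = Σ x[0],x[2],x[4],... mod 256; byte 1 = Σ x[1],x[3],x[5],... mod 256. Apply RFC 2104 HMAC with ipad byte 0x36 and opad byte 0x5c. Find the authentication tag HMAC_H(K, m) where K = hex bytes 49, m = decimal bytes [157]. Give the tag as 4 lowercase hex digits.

Key hex bytes 49 is 1 byte ≤ B = 5; zero-pad to 5 bytes: K' = 49 00 00 00 00.
K' ⊕ ipad = 7f 36 36 36 36.  K' ⊕ opad = 15 5c 5c 5c 5c.
Inner input = (K'⊕ipad) ∥ m = 7f 36 36 36 36 ∥ 9d.
Inner hash: even-index sum = 235 mod 256 = 235; odd-index sum = 265 mod 256 = 9 → eb 09.
Outer input = (K'⊕opad) ∥ inner = 15 5c 5c 5c 5c ∥ eb 09.
Outer hash (tag): even-index sum = 214 mod 256 = 214; odd-index sum = 419 mod 256 = 163 → d6 a3.

d6a3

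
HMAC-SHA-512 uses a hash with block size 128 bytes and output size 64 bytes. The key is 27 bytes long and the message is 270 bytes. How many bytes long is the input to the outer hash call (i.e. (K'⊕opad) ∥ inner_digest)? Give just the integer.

192

Key is 27 ≤ 128 bytes, zero-padded: |K'| = 128.
Outer input = (K'⊕opad) ∥ H(inner) → 128 + 64 = 192 bytes.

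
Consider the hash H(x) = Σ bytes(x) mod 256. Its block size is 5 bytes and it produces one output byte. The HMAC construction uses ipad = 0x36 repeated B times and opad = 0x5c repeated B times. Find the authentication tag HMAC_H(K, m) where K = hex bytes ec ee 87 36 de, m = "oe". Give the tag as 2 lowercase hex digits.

Key hex bytes ec ee 87 36 de is exactly B = 5 bytes: K' = ec ee 87 36 de.
K' ⊕ ipad = da d8 b1 00 e8.  K' ⊕ opad = b0 b2 db 6a 82.
Inner input = (K'⊕ipad) ∥ m = da d8 b1 00 e8 ∥ 6f 65.
Inner hash: sum = 218+216+177+0+232+111+101 = 1055; mod 256 = 31 → 1f.
Outer input = (K'⊕opad) ∥ inner = b0 b2 db 6a 82 ∥ 1f.
Outer hash (tag): sum = 176+178+219+106+130+31 = 840; mod 256 = 72 → 48.

48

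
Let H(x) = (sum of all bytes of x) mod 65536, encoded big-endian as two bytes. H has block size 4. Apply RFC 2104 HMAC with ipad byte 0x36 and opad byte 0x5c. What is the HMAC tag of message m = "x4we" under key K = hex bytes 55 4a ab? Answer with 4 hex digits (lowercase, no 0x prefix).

Key hex bytes 55 4a ab is 3 bytes ≤ B = 4; zero-pad to 4 bytes: K' = 55 4a ab 00.
K' ⊕ ipad = 63 7c 9d 36.  K' ⊕ opad = 09 16 f7 5c.
Inner input = (K'⊕ipad) ∥ m = 63 7c 9d 36 ∥ 78 34 77 65.
Inner hash: sum = 99+124+157+54+120+52+119+101 = 826 → 03 3a.
Outer input = (K'⊕opad) ∥ inner = 09 16 f7 5c ∥ 03 3a.
Outer hash (tag): sum = 9+22+247+92+3+58 = 431 → 01 af.

01af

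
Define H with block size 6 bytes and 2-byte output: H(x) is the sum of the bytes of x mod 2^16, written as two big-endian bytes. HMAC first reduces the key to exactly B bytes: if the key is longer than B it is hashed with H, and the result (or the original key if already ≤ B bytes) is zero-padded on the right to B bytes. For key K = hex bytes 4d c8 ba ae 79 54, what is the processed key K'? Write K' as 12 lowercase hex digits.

Key hex bytes 4d c8 ba ae 79 54 is exactly B = 6 bytes: K' = 4d c8 ba ae 79 54.

4dc8baae7954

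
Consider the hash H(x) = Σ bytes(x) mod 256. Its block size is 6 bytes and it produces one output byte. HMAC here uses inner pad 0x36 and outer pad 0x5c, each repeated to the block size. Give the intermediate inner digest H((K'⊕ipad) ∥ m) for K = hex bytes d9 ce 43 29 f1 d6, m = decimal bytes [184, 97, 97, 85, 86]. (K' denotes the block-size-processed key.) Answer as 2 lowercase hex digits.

47

Key hex bytes d9 ce 43 29 f1 d6 is exactly B = 6 bytes: K' = d9 ce 43 29 f1 d6.
K' ⊕ ipad = ef f8 75 1f c7 e0.
Inner input = ef f8 75 1f c7 e0 ∥ b8 61 61 55 56.
Inner hash: sum = 239+248+117+31+199+224+184+97+97+85+86 = 1607; mod 256 = 71 → 47.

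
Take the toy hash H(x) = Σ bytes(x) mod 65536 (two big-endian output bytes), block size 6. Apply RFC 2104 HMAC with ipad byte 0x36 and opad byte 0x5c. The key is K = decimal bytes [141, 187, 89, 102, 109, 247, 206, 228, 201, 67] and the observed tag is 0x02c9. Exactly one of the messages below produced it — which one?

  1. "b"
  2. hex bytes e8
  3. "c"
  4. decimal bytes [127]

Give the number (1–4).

1

Key decimal bytes [141, 187, 89, 102, 109, 247, 206, 228, 201, 67] = 8d bb 59 66 6d f7 ce e4 c9 43 is 10 bytes > B = 6, so hash it first: H(key) = 06 29, then zero-pad to 6 bytes: K' = 06 29 00 00 00 00.
K' ⊕ ipad = 30 1f 36 36 36 36; K' ⊕ opad = 5a 75 5c 5c 5c 5c.
m1: inner = H(30 1f 36 36 36 36 62) = 01 89; tag = H(5a 75 5c 5c 5c 5c 01 89) = 02c9 ← matches
m2: inner = H(30 1f 36 36 36 36 e8) = 02 0f; tag = H(5a 75 5c 5c 5c 5c 02 0f) = 0250
m3: inner = H(30 1f 36 36 36 36 63) = 01 8a; tag = H(5a 75 5c 5c 5c 5c 01 8a) = 02ca
m4: inner = H(30 1f 36 36 36 36 7f) = 01 a6; tag = H(5a 75 5c 5c 5c 5c 01 a6) = 02e6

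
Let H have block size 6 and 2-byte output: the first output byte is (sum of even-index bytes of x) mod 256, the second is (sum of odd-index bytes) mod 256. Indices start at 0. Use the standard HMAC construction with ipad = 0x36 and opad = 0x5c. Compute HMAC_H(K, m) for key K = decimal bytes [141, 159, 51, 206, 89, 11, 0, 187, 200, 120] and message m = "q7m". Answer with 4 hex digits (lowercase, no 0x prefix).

Key decimal bytes [141, 159, 51, 206, 89, 11, 0, 187, 200, 120] = 8d 9f 33 ce 59 0b 00 bb c8 78 is 10 bytes > B = 6, so hash it first: H(key) = e1 ab, then zero-pad to 6 bytes: K' = e1 ab 00 00 00 00.
K' ⊕ ipad = d7 9d 36 36 36 36.  K' ⊕ opad = bd f7 5c 5c 5c 5c.
Inner input = (K'⊕ipad) ∥ m = d7 9d 36 36 36 36 ∥ 71 37 6d.
Inner hash: even-index sum = 545 mod 256 = 33; odd-index sum = 320 mod 256 = 64 → 21 40.
Outer input = (K'⊕opad) ∥ inner = bd f7 5c 5c 5c 5c ∥ 21 40.
Outer hash (tag): even-index sum = 406 mod 256 = 150; odd-index sum = 495 mod 256 = 239 → 96 ef.

96ef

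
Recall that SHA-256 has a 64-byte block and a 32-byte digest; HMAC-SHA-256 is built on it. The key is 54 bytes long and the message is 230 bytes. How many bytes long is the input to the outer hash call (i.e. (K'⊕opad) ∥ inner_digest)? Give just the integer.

96

Key is 54 ≤ 64 bytes, zero-padded: |K'| = 64.
Outer input = (K'⊕opad) ∥ H(inner) → 64 + 32 = 96 bytes.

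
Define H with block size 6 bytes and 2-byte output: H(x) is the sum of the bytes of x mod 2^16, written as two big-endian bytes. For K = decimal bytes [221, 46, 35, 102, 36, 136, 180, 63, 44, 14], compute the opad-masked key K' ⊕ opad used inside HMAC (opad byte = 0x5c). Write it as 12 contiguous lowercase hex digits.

Key decimal bytes [221, 46, 35, 102, 36, 136, 180, 63, 44, 14] = dd 2e 23 66 24 88 b4 3f 2c 0e is 10 bytes > B = 6, so hash it first: H(key) = 03 6d, then zero-pad to 6 bytes: K' = 03 6d 00 00 00 00.
XOR each byte with 0x5c: 03⊕5c=5f, 6d⊕5c=31, 00⊕5c=5c, 00⊕5c=5c, 00⊕5c=5c, 00⊕5c=5c.

5f315c5c5c5c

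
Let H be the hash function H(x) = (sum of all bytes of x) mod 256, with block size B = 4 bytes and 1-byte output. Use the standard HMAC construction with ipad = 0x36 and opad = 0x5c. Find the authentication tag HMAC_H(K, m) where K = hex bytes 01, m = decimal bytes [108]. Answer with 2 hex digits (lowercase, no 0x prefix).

Key hex bytes 01 is 1 byte ≤ B = 4; zero-pad to 4 bytes: K' = 01 00 00 00.
K' ⊕ ipad = 37 36 36 36.  K' ⊕ opad = 5d 5c 5c 5c.
Inner input = (K'⊕ipad) ∥ m = 37 36 36 36 ∥ 6c.
Inner hash: sum = 55+54+54+54+108 = 325; mod 256 = 69 → 45.
Outer input = (K'⊕opad) ∥ inner = 5d 5c 5c 5c ∥ 45.
Outer hash (tag): sum = 93+92+92+92+69 = 438; mod 256 = 182 → b6.

b6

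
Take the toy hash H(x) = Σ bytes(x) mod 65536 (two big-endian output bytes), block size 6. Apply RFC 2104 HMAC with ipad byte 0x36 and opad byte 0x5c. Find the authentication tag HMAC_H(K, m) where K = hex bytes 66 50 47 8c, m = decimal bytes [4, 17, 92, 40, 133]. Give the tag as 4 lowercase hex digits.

0257

Key hex bytes 66 50 47 8c is 4 bytes ≤ B = 6; zero-pad to 6 bytes: K' = 66 50 47 8c 00 00.
K' ⊕ ipad = 50 66 71 ba 36 36.  K' ⊕ opad = 3a 0c 1b d0 5c 5c.
Inner input = (K'⊕ipad) ∥ m = 50 66 71 ba 36 36 ∥ 04 11 5c 28 85.
Inner hash: sum = 80+102+113+186+54+54+4+17+92+40+133 = 875 → 03 6b.
Outer input = (K'⊕opad) ∥ inner = 3a 0c 1b d0 5c 5c ∥ 03 6b.
Outer hash (tag): sum = 58+12+27+208+92+92+3+107 = 599 → 02 57.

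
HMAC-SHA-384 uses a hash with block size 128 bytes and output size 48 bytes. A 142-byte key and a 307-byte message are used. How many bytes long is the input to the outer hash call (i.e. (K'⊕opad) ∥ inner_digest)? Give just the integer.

Key is 142 > 128 bytes, so it is hashed to 48 bytes then zero-padded to 128: |K'| = 128.
Outer input = (K'⊕opad) ∥ H(inner) → 128 + 48 = 176 bytes.

176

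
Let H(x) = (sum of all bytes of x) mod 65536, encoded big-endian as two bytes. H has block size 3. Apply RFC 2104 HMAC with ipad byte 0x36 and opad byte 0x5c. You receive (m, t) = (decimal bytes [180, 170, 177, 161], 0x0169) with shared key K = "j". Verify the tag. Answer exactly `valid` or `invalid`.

valid

Key "j" = 6a is 1 byte ≤ B = 3; zero-pad to 3 bytes: K' = 6a 00 00.
K' ⊕ ipad = 5c 36 36; K' ⊕ opad = 36 5c 5c.
Inner hash: sum = 92+54+54+180+170+177+161 = 888 → 03 78.
Outer hash (recomputed tag): sum = 54+92+92+3+120 = 361 → 01 69.
Recomputed tag = 0169; claimed = 0169 → match.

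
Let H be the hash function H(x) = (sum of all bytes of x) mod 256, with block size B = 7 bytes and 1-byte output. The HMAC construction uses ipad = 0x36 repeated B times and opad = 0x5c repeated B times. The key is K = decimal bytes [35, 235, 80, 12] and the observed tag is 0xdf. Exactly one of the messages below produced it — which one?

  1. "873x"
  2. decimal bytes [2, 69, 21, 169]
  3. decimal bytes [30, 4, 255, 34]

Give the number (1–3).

Key decimal bytes [35, 235, 80, 12] = 23 eb 50 0c is 4 bytes ≤ B = 7; zero-pad to 7 bytes: K' = 23 eb 50 0c 00 00 00.
K' ⊕ ipad = 15 dd 66 3a 36 36 36; K' ⊕ opad = 7f b7 0c 50 5c 5c 5c.
m1: inner = H(15 dd 66 3a 36 36 36 38 37 33 78) = 4e; tag = H(7f b7 0c 50 5c 5c 5c 4e) = f4
m2: inner = H(15 dd 66 3a 36 36 36 02 45 15 a9) = 39; tag = H(7f b7 0c 50 5c 5c 5c 39) = df ← matches
m3: inner = H(15 dd 66 3a 36 36 36 1e 04 ff 22) = 77; tag = H(7f b7 0c 50 5c 5c 5c 77) = 1d

2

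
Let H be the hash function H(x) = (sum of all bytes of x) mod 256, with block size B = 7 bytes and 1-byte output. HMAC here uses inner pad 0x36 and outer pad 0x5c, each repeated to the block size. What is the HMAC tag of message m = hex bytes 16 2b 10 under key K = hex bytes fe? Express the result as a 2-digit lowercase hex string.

27

Key hex bytes fe is 1 byte ≤ B = 7; zero-pad to 7 bytes: K' = fe 00 00 00 00 00 00.
K' ⊕ ipad = c8 36 36 36 36 36 36.  K' ⊕ opad = a2 5c 5c 5c 5c 5c 5c.
Inner input = (K'⊕ipad) ∥ m = c8 36 36 36 36 36 36 ∥ 16 2b 10.
Inner hash: sum = 200+54+54+54+54+54+54+22+43+16 = 605; mod 256 = 93 → 5d.
Outer input = (K'⊕opad) ∥ inner = a2 5c 5c 5c 5c 5c 5c ∥ 5d.
Outer hash (tag): sum = 162+92+92+92+92+92+92+93 = 807; mod 256 = 39 → 27.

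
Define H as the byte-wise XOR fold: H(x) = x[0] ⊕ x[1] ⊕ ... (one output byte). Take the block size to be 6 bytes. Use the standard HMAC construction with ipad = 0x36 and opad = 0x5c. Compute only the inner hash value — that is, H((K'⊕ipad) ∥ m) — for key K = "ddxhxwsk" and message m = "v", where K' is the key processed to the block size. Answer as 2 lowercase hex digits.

71

Key "ddxhxwsk" = 64 64 78 68 78 77 73 6b is 8 bytes > B = 6, so hash it first: H(key) = 07, then zero-pad to 6 bytes: K' = 07 00 00 00 00 00.
K' ⊕ ipad = 31 36 36 36 36 36.
Inner input = 31 36 36 36 36 36 ∥ 76.
Inner hash: XOR 31⊕36⊕36⊕36⊕36⊕36⊕76 = 71.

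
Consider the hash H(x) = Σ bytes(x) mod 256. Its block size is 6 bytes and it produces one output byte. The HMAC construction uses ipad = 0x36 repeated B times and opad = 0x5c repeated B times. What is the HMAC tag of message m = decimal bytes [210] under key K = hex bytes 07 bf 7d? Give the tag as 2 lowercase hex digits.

ec

Key hex bytes 07 bf 7d is 3 bytes ≤ B = 6; zero-pad to 6 bytes: K' = 07 bf 7d 00 00 00.
K' ⊕ ipad = 31 89 4b 36 36 36.  K' ⊕ opad = 5b e3 21 5c 5c 5c.
Inner input = (K'⊕ipad) ∥ m = 31 89 4b 36 36 36 ∥ d2.
Inner hash: sum = 49+137+75+54+54+54+210 = 633; mod 256 = 121 → 79.
Outer input = (K'⊕opad) ∥ inner = 5b e3 21 5c 5c 5c ∥ 79.
Outer hash (tag): sum = 91+227+33+92+92+92+121 = 748; mod 256 = 236 → ec.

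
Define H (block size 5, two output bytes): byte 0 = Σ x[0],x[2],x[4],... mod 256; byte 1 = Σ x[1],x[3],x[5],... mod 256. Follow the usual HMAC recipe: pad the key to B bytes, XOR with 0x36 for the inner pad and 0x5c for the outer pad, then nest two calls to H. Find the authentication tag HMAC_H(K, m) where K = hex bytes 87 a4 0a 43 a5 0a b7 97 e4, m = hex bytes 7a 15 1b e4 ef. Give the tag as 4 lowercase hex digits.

Key hex bytes 87 a4 0a 43 a5 0a b7 97 e4 is 9 bytes > B = 5, so hash it first: H(key) = d1 88, then zero-pad to 5 bytes: K' = d1 88 00 00 00.
K' ⊕ ipad = e7 be 36 36 36.  K' ⊕ opad = 8d d4 5c 5c 5c.
Inner input = (K'⊕ipad) ∥ m = e7 be 36 36 36 ∥ 7a 15 1b e4 ef.
Inner hash: even-index sum = 588 mod 256 = 76; odd-index sum = 632 mod 256 = 120 → 4c 78.
Outer input = (K'⊕opad) ∥ inner = 8d d4 5c 5c 5c ∥ 4c 78.
Outer hash (tag): even-index sum = 445 mod 256 = 189; odd-index sum = 380 mod 256 = 124 → bd 7c.

bd7c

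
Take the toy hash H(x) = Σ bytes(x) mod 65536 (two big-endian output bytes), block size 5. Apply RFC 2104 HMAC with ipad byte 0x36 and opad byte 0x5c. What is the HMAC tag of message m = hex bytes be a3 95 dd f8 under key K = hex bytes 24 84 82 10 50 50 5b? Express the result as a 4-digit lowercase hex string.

0283

Key hex bytes 24 84 82 10 50 50 5b is 7 bytes > B = 5, so hash it first: H(key) = 02 35, then zero-pad to 5 bytes: K' = 02 35 00 00 00.
K' ⊕ ipad = 34 03 36 36 36.  K' ⊕ opad = 5e 69 5c 5c 5c.
Inner input = (K'⊕ipad) ∥ m = 34 03 36 36 36 ∥ be a3 95 dd f8.
Inner hash: sum = 52+3+54+54+54+190+163+149+221+248 = 1188 → 04 a4.
Outer input = (K'⊕opad) ∥ inner = 5e 69 5c 5c 5c ∥ 04 a4.
Outer hash (tag): sum = 94+105+92+92+92+4+164 = 643 → 02 83.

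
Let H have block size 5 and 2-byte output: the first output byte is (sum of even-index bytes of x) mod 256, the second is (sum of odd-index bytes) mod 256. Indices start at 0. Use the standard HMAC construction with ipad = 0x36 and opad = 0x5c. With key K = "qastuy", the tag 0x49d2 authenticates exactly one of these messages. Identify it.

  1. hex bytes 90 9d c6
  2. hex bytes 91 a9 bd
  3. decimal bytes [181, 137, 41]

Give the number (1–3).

3

Key "qastuy" = 71 61 73 74 75 79 is 6 bytes > B = 5, so hash it first: H(key) = 59 4e, then zero-pad to 5 bytes: K' = 59 4e 00 00 00.
K' ⊕ ipad = 6f 78 36 36 36; K' ⊕ opad = 05 12 5c 5c 5c.
m1: inner = H(6f 78 36 36 36 90 9d c6) = 78 04; tag = H(05 12 5c 5c 5c 78 04) = c1e6
m2: inner = H(6f 78 36 36 36 91 a9 bd) = 84 fc; tag = H(05 12 5c 5c 5c 84 fc) = b9f2
m3: inner = H(6f 78 36 36 36 b5 89 29) = 64 8c; tag = H(05 12 5c 5c 5c 64 8c) = 49d2 ← matches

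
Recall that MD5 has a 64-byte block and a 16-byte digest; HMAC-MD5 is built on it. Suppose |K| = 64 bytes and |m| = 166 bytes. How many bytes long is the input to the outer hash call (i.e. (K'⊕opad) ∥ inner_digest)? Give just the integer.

Key is 64 ≤ 64 bytes, zero-padded: |K'| = 64.
Outer input = (K'⊕opad) ∥ H(inner) → 64 + 16 = 80 bytes.

80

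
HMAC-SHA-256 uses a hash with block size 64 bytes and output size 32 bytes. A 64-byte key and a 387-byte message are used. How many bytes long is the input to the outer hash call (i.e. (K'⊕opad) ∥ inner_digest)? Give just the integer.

96

Key is 64 ≤ 64 bytes, zero-padded: |K'| = 64.
Outer input = (K'⊕opad) ∥ H(inner) → 64 + 32 = 96 bytes.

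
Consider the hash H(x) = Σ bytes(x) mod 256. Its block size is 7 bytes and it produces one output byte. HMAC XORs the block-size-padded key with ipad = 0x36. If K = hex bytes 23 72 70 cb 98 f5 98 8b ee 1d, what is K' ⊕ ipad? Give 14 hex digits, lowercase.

bd363636363636

Key hex bytes 23 72 70 cb 98 f5 98 8b ee 1d is 10 bytes > B = 7, so hash it first: H(key) = 8b, then zero-pad to 7 bytes: K' = 8b 00 00 00 00 00 00.
XOR each byte with 0x36: 8b⊕36=bd, 00⊕36=36, 00⊕36=36, 00⊕36=36, 00⊕36=36, 00⊕36=36, 00⊕36=36.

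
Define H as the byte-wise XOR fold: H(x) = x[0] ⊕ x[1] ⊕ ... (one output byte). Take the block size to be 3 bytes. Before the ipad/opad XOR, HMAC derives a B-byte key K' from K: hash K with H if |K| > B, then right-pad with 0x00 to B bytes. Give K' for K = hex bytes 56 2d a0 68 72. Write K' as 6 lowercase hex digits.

c10000

|K| = 5 > B = 3, so first hash the key.
H(K): XOR 56⊕2d⊕a0⊕68⊕72 = c1.
Zero-pad H(K) = c1 to 3 bytes: K' = c1 00 00.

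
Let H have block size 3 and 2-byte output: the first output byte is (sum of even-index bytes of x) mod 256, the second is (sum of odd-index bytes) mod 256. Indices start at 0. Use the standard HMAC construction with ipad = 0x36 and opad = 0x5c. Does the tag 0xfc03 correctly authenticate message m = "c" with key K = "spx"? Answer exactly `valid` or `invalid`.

Key "spx" = 73 70 78 is exactly B = 3 bytes: K' = 73 70 78.
K' ⊕ ipad = 45 46 4e; K' ⊕ opad = 2f 2c 24.
Inner hash: even-index sum = 147 mod 256 = 147; odd-index sum = 169 mod 256 = 169 → 93 a9.
Outer hash (recomputed tag): even-index sum = 252 mod 256 = 252; odd-index sum = 191 mod 256 = 191 → fc bf.
Recomputed tag = fcbf; claimed = fc03 → mismatch.

invalid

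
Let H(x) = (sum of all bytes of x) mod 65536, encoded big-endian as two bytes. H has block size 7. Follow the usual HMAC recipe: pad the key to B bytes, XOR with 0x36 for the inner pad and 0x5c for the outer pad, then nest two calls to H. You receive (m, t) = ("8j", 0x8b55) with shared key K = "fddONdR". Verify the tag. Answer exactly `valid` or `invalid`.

Key "fddONdR" = 66 64 64 4f 4e 64 52 is exactly B = 7 bytes: K' = 66 64 64 4f 4e 64 52.
K' ⊕ ipad = 50 52 52 79 78 52 64; K' ⊕ opad = 3a 38 38 13 12 38 0e.
Inner hash: sum = 80+82+82+121+120+82+100+56+106 = 829 → 03 3d.
Outer hash (recomputed tag): sum = 58+56+56+19+18+56+14+3+61 = 341 → 01 55.
Recomputed tag = 0155; claimed = 8b55 → mismatch.

invalid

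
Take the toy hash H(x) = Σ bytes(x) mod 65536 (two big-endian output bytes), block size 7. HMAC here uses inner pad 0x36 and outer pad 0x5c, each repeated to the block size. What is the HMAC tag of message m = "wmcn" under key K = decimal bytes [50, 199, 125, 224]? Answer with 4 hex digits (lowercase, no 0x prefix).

Key decimal bytes [50, 199, 125, 224] = 32 c7 7d e0 is 4 bytes ≤ B = 7; zero-pad to 7 bytes: K' = 32 c7 7d e0 00 00 00.
K' ⊕ ipad = 04 f1 4b d6 36 36 36.  K' ⊕ opad = 6e 9b 21 bc 5c 5c 5c.
Inner input = (K'⊕ipad) ∥ m = 04 f1 4b d6 36 36 36 ∥ 77 6d 63 6e.
Inner hash: sum = 4+241+75+214+54+54+54+119+109+99+110 = 1133 → 04 6d.
Outer input = (K'⊕opad) ∥ inner = 6e 9b 21 bc 5c 5c 5c ∥ 04 6d.
Outer hash (tag): sum = 110+155+33+188+92+92+92+4+109 = 875 → 03 6b.

036b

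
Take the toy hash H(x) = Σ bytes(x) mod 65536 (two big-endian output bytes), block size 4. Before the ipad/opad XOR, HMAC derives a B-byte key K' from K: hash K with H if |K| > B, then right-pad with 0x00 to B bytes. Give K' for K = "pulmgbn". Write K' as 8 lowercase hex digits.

02f50000

|K| = 7 > B = 4, so first hash the key.
H(K): sum = 112+117+108+109+103+98+110 = 757 → 02 f5.
Zero-pad H(K) = 02 f5 to 4 bytes: K' = 02 f5 00 00.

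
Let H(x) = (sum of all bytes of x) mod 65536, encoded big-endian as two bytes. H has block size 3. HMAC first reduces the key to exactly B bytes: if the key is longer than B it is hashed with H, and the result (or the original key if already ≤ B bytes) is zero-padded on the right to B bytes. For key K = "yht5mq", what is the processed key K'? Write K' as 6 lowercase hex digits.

026800

|K| = 6 > B = 3, so first hash the key.
H(K): sum = 121+104+116+53+109+113 = 616 → 02 68.
Zero-pad H(K) = 02 68 to 3 bytes: K' = 02 68 00.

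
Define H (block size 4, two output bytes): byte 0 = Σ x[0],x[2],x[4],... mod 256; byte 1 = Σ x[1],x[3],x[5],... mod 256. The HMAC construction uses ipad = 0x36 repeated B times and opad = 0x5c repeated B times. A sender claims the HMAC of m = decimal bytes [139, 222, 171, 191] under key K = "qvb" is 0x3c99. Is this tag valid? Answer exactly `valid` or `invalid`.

Key "qvb" = 71 76 62 is 3 bytes ≤ B = 4; zero-pad to 4 bytes: K' = 71 76 62 00.
K' ⊕ ipad = 47 40 54 36; K' ⊕ opad = 2d 2a 3e 5c.
Inner hash: even-index sum = 465 mod 256 = 209; odd-index sum = 531 mod 256 = 19 → d1 13.
Outer hash (recomputed tag): even-index sum = 316 mod 256 = 60; odd-index sum = 153 mod 256 = 153 → 3c 99.
Recomputed tag = 3c99; claimed = 3c99 → match.

valid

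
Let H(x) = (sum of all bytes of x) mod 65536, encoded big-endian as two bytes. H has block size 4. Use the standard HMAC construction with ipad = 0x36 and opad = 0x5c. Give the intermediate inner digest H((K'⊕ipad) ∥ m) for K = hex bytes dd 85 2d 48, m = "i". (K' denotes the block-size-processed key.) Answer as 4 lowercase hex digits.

Key hex bytes dd 85 2d 48 is exactly B = 4 bytes: K' = dd 85 2d 48.
K' ⊕ ipad = eb b3 1b 7e.
Inner input = eb b3 1b 7e ∥ 69.
Inner hash: sum = 235+179+27+126+105 = 672 → 02 a0.

02a0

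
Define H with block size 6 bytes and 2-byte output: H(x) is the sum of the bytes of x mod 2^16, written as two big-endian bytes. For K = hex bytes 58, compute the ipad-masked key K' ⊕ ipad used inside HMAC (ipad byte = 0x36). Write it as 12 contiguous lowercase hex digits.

6e3636363636

Key hex bytes 58 is 1 byte ≤ B = 6; zero-pad to 6 bytes: K' = 58 00 00 00 00 00.
XOR each byte with 0x36: 58⊕36=6e, 00⊕36=36, 00⊕36=36, 00⊕36=36, 00⊕36=36, 00⊕36=36.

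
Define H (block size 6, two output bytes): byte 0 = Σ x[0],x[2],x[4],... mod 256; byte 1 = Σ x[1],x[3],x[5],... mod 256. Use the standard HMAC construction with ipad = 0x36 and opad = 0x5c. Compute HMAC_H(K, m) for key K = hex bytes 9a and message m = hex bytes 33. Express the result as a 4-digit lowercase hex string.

Key hex bytes 9a is 1 byte ≤ B = 6; zero-pad to 6 bytes: K' = 9a 00 00 00 00 00.
K' ⊕ ipad = ac 36 36 36 36 36.  K' ⊕ opad = c6 5c 5c 5c 5c 5c.
Inner input = (K'⊕ipad) ∥ m = ac 36 36 36 36 36 ∥ 33.
Inner hash: even-index sum = 331 mod 256 = 75; odd-index sum = 162 mod 256 = 162 → 4b a2.
Outer input = (K'⊕opad) ∥ inner = c6 5c 5c 5c 5c 5c ∥ 4b a2.
Outer hash (tag): even-index sum = 457 mod 256 = 201; odd-index sum = 438 mod 256 = 182 → c9 b6.

c9b6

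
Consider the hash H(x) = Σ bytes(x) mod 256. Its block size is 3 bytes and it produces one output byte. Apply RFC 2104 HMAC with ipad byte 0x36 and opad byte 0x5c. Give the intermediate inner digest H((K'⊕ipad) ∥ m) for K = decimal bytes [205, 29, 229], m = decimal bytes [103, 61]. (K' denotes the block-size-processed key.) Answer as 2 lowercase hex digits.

Key decimal bytes [205, 29, 229] = cd 1d e5 is exactly B = 3 bytes: K' = cd 1d e5.
K' ⊕ ipad = fb 2b d3.
Inner input = fb 2b d3 ∥ 67 3d.
Inner hash: sum = 251+43+211+103+61 = 669; mod 256 = 157 → 9d.

9d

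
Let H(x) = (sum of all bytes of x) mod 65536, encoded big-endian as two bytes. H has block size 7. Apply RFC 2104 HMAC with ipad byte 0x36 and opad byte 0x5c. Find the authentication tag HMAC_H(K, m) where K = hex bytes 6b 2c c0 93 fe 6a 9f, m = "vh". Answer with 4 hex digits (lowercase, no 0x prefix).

046e

Key hex bytes 6b 2c c0 93 fe 6a 9f is exactly B = 7 bytes: K' = 6b 2c c0 93 fe 6a 9f.
K' ⊕ ipad = 5d 1a f6 a5 c8 5c a9.  K' ⊕ opad = 37 70 9c cf a2 36 c3.
Inner input = (K'⊕ipad) ∥ m = 5d 1a f6 a5 c8 5c a9 ∥ 76 68.
Inner hash: sum = 93+26+246+165+200+92+169+118+104 = 1213 → 04 bd.
Outer input = (K'⊕opad) ∥ inner = 37 70 9c cf a2 36 c3 ∥ 04 bd.
Outer hash (tag): sum = 55+112+156+207+162+54+195+4+189 = 1134 → 04 6e.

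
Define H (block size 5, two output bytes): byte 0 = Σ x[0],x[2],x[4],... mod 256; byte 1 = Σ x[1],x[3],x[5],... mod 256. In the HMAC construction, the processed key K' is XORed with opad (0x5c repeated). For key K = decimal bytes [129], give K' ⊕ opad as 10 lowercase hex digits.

Key decimal bytes [129] = 81 is 1 byte ≤ B = 5; zero-pad to 5 bytes: K' = 81 00 00 00 00.
XOR each byte with 0x5c: 81⊕5c=dd, 00⊕5c=5c, 00⊕5c=5c, 00⊕5c=5c, 00⊕5c=5c.

dd5c5c5c5c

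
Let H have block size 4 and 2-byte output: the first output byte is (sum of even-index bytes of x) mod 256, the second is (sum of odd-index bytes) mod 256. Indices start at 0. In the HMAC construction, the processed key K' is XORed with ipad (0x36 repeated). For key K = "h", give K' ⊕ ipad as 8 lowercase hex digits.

5e363636

Key "h" = 68 is 1 byte ≤ B = 4; zero-pad to 4 bytes: K' = 68 00 00 00.
XOR each byte with 0x36: 68⊕36=5e, 00⊕36=36, 00⊕36=36, 00⊕36=36.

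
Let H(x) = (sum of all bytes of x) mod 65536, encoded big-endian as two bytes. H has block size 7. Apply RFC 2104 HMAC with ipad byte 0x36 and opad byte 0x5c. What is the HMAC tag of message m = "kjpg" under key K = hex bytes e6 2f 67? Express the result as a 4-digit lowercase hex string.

Key hex bytes e6 2f 67 is 3 bytes ≤ B = 7; zero-pad to 7 bytes: K' = e6 2f 67 00 00 00 00.
K' ⊕ ipad = d0 19 51 36 36 36 36.  K' ⊕ opad = ba 73 3b 5c 5c 5c 5c.
Inner input = (K'⊕ipad) ∥ m = d0 19 51 36 36 36 36 ∥ 6b 6a 70 67.
Inner hash: sum = 208+25+81+54+54+54+54+107+106+112+103 = 958 → 03 be.
Outer input = (K'⊕opad) ∥ inner = ba 73 3b 5c 5c 5c 5c ∥ 03 be.
Outer hash (tag): sum = 186+115+59+92+92+92+92+3+190 = 921 → 03 99.

0399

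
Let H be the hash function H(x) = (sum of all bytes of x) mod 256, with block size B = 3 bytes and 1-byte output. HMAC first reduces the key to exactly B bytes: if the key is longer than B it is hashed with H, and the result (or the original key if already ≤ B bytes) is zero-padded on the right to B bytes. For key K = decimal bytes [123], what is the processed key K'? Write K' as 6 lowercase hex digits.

7b0000

Key decimal bytes [123] = 7b is 1 byte ≤ B = 3; zero-pad to 3 bytes: K' = 7b 00 00.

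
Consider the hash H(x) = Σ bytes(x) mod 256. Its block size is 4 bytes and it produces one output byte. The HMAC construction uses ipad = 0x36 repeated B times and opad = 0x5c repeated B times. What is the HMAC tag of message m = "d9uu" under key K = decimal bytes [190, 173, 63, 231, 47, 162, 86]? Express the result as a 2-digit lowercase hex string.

Key decimal bytes [190, 173, 63, 231, 47, 162, 86] = be ad 3f e7 2f a2 56 is 7 bytes > B = 4, so hash it first: H(key) = b8, then zero-pad to 4 bytes: K' = b8 00 00 00.
K' ⊕ ipad = 8e 36 36 36.  K' ⊕ opad = e4 5c 5c 5c.
Inner input = (K'⊕ipad) ∥ m = 8e 36 36 36 ∥ 64 39 75 75.
Inner hash: sum = 142+54+54+54+100+57+117+117 = 695; mod 256 = 183 → b7.
Outer input = (K'⊕opad) ∥ inner = e4 5c 5c 5c ∥ b7.
Outer hash (tag): sum = 228+92+92+92+183 = 687; mod 256 = 175 → af.

af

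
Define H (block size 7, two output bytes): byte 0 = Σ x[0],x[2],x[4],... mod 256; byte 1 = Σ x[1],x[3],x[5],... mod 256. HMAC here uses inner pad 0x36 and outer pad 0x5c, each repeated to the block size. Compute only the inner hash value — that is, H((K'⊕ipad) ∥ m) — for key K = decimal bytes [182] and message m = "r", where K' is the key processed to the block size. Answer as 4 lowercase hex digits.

Key decimal bytes [182] = b6 is 1 byte ≤ B = 7; zero-pad to 7 bytes: K' = b6 00 00 00 00 00 00.
K' ⊕ ipad = 80 36 36 36 36 36 36.
Inner input = 80 36 36 36 36 36 36 ∥ 72.
Inner hash: even-index sum = 290 mod 256 = 34; odd-index sum = 276 mod 256 = 20 → 22 14.

2214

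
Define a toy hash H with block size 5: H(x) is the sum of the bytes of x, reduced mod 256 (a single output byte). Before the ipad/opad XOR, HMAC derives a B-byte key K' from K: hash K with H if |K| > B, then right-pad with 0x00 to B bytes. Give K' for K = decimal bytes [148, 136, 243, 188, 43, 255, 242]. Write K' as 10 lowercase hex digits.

e700000000

|K| = 7 > B = 5, so first hash the key.
H(K): sum = 148+136+243+188+43+255+242 = 1255; mod 256 = 231 → e7.
Zero-pad H(K) = e7 to 5 bytes: K' = e7 00 00 00 00.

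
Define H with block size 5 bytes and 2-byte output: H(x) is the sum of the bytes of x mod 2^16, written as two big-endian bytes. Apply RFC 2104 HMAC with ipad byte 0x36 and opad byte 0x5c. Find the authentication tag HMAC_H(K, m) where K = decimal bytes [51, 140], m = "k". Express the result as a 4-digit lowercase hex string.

0320

Key decimal bytes [51, 140] = 33 8c is 2 bytes ≤ B = 5; zero-pad to 5 bytes: K' = 33 8c 00 00 00.
K' ⊕ ipad = 05 ba 36 36 36.  K' ⊕ opad = 6f d0 5c 5c 5c.
Inner input = (K'⊕ipad) ∥ m = 05 ba 36 36 36 ∥ 6b.
Inner hash: sum = 5+186+54+54+54+107 = 460 → 01 cc.
Outer input = (K'⊕opad) ∥ inner = 6f d0 5c 5c 5c ∥ 01 cc.
Outer hash (tag): sum = 111+208+92+92+92+1+204 = 800 → 03 20.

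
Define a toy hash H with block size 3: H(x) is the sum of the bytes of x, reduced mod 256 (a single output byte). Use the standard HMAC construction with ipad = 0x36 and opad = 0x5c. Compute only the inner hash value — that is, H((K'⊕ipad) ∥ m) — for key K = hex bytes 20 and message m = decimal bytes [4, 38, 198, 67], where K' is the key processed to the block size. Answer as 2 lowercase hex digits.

b5

Key hex bytes 20 is 1 byte ≤ B = 3; zero-pad to 3 bytes: K' = 20 00 00.
K' ⊕ ipad = 16 36 36.
Inner input = 16 36 36 ∥ 04 26 c6 43.
Inner hash: sum = 22+54+54+4+38+198+67 = 437; mod 256 = 181 → b5.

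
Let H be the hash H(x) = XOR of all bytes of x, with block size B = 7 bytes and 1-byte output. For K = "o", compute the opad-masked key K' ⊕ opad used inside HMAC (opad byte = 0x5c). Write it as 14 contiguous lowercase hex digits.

335c5c5c5c5c5c

Key "o" = 6f is 1 byte ≤ B = 7; zero-pad to 7 bytes: K' = 6f 00 00 00 00 00 00.
XOR each byte with 0x5c: 6f⊕5c=33, 00⊕5c=5c, 00⊕5c=5c, 00⊕5c=5c, 00⊕5c=5c, 00⊕5c=5c, 00⊕5c=5c.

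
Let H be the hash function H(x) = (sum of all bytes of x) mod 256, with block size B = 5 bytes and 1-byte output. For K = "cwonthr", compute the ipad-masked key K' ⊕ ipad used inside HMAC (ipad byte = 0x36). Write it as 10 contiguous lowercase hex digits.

Key "cwonthr" = 63 77 6f 6e 74 68 72 is 7 bytes > B = 5, so hash it first: H(key) = 05, then zero-pad to 5 bytes: K' = 05 00 00 00 00.
XOR each byte with 0x36: 05⊕36=33, 00⊕36=36, 00⊕36=36, 00⊕36=36, 00⊕36=36.

3336363636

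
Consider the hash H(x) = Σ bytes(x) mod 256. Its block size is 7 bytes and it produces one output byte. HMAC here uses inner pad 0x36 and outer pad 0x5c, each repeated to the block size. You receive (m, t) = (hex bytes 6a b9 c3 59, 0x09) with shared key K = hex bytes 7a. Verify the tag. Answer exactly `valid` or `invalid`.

invalid

Key hex bytes 7a is 1 byte ≤ B = 7; zero-pad to 7 bytes: K' = 7a 00 00 00 00 00 00.
K' ⊕ ipad = 4c 36 36 36 36 36 36; K' ⊕ opad = 26 5c 5c 5c 5c 5c 5c.
Inner hash: sum = 76+54+54+54+54+54+54+106+185+195+89 = 975; mod 256 = 207 → cf.
Outer hash (recomputed tag): sum = 38+92+92+92+92+92+92+207 = 797; mod 256 = 29 → 1d.
Recomputed tag = 1d; claimed = 09 → mismatch.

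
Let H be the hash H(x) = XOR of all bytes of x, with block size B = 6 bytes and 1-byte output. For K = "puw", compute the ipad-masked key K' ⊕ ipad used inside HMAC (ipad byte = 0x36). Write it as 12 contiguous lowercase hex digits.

464341363636

Key "puw" = 70 75 77 is 3 bytes ≤ B = 6; zero-pad to 6 bytes: K' = 70 75 77 00 00 00.
XOR each byte with 0x36: 70⊕36=46, 75⊕36=43, 77⊕36=41, 00⊕36=36, 00⊕36=36, 00⊕36=36.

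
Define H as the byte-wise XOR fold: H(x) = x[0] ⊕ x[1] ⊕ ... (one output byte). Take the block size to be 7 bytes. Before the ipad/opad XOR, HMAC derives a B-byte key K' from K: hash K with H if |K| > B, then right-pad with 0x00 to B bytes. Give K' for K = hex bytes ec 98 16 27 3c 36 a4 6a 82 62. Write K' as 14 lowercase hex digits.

61000000000000

|K| = 10 > B = 7, so first hash the key.
H(K): XOR ec⊕98⊕16⊕27⊕3c⊕36⊕a4⊕6a⊕82⊕62 = 61.
Zero-pad H(K) = 61 to 7 bytes: K' = 61 00 00 00 00 00 00.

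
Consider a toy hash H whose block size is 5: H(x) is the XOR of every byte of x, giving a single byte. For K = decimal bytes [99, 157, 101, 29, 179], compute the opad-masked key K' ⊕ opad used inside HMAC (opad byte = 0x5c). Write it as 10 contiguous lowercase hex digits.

3fc13941ef

Key decimal bytes [99, 157, 101, 29, 179] = 63 9d 65 1d b3 is exactly B = 5 bytes: K' = 63 9d 65 1d b3.
XOR each byte with 0x5c: 63⊕5c=3f, 9d⊕5c=c1, 65⊕5c=39, 1d⊕5c=41, b3⊕5c=ef.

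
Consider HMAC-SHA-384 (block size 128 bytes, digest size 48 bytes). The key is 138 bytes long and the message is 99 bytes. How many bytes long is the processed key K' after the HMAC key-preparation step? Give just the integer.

128

Key is 138 > 128 bytes, so it is hashed to 48 bytes then zero-padded to 128: |K'| = 128.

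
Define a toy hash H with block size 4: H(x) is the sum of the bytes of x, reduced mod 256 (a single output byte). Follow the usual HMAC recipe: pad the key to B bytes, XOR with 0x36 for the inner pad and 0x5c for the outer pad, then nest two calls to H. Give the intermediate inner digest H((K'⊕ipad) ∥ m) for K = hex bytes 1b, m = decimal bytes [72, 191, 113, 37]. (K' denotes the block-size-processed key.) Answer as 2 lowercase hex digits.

Key hex bytes 1b is 1 byte ≤ B = 4; zero-pad to 4 bytes: K' = 1b 00 00 00.
K' ⊕ ipad = 2d 36 36 36.
Inner input = 2d 36 36 36 ∥ 48 bf 71 25.
Inner hash: sum = 45+54+54+54+72+191+113+37 = 620; mod 256 = 108 → 6c.

6c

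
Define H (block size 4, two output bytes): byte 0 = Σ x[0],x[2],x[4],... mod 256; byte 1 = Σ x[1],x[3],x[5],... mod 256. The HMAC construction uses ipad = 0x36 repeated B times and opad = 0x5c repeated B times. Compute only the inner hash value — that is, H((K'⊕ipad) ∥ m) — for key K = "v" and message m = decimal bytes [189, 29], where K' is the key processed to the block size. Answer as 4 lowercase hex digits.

Key "v" = 76 is 1 byte ≤ B = 4; zero-pad to 4 bytes: K' = 76 00 00 00.
K' ⊕ ipad = 40 36 36 36.
Inner input = 40 36 36 36 ∥ bd 1d.
Inner hash: even-index sum = 307 mod 256 = 51; odd-index sum = 137 mod 256 = 137 → 33 89.

3389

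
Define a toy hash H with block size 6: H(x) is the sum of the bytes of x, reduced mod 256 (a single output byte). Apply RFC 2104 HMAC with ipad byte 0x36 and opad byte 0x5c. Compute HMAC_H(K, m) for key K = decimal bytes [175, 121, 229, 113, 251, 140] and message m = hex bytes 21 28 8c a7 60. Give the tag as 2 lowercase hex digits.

da

Key decimal bytes [175, 121, 229, 113, 251, 140] = af 79 e5 71 fb 8c is exactly B = 6 bytes: K' = af 79 e5 71 fb 8c.
K' ⊕ ipad = 99 4f d3 47 cd ba.  K' ⊕ opad = f3 25 b9 2d a7 d0.
Inner input = (K'⊕ipad) ∥ m = 99 4f d3 47 cd ba ∥ 21 28 8c a7 60.
Inner hash: sum = 153+79+211+71+205+186+33+40+140+167+96 = 1381; mod 256 = 101 → 65.
Outer input = (K'⊕opad) ∥ inner = f3 25 b9 2d a7 d0 ∥ 65.
Outer hash (tag): sum = 243+37+185+45+167+208+101 = 986; mod 256 = 218 → da.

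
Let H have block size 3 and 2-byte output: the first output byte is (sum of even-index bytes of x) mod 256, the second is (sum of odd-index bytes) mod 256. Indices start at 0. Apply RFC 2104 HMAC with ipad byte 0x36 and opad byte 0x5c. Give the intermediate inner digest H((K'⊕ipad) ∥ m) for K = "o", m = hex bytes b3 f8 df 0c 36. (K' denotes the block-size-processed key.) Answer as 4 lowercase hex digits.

93fe

Key "o" = 6f is 1 byte ≤ B = 3; zero-pad to 3 bytes: K' = 6f 00 00.
K' ⊕ ipad = 59 36 36.
Inner input = 59 36 36 ∥ b3 f8 df 0c 36.
Inner hash: even-index sum = 403 mod 256 = 147; odd-index sum = 510 mod 256 = 254 → 93 fe.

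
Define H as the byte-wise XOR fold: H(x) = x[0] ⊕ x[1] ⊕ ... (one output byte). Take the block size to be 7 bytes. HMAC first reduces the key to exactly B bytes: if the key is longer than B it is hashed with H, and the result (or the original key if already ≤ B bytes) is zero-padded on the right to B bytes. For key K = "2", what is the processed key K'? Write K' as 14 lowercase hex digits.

32000000000000

Key "2" = 32 is 1 byte ≤ B = 7; zero-pad to 7 bytes: K' = 32 00 00 00 00 00 00.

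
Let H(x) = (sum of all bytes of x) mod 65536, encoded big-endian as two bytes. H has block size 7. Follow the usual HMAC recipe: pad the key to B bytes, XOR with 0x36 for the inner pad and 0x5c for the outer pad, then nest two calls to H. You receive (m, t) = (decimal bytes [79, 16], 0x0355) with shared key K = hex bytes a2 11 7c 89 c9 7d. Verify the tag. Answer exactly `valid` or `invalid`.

Key hex bytes a2 11 7c 89 c9 7d is 6 bytes ≤ B = 7; zero-pad to 7 bytes: K' = a2 11 7c 89 c9 7d 00.
K' ⊕ ipad = 94 27 4a bf ff 4b 36; K' ⊕ opad = fe 4d 20 d5 95 21 5c.
Inner hash: sum = 148+39+74+191+255+75+54+79+16 = 931 → 03 a3.
Outer hash (recomputed tag): sum = 254+77+32+213+149+33+92+3+163 = 1016 → 03 f8.
Recomputed tag = 03f8; claimed = 0355 → mismatch.

invalid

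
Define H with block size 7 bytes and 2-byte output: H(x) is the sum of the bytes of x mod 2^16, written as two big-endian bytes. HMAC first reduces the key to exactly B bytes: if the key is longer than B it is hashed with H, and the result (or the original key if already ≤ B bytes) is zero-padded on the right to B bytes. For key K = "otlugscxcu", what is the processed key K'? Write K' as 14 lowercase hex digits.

|K| = 10 > B = 7, so first hash the key.
H(K): sum = 111+116+108+117+103+115+99+120+99+117 = 1105 → 04 51.
Zero-pad H(K) = 04 51 to 7 bytes: K' = 04 51 00 00 00 00 00.

04510000000000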